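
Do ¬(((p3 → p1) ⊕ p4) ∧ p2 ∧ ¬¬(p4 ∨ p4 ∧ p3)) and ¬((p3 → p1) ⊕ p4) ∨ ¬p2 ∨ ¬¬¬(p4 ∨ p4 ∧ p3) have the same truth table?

equivalent

p1 | p2 | p3 | p4 | φ | ψ
-- | -- | -- | -- | - | -
0  | 0  | 0  | 0  | 1 | 1
0  | 0  | 0  | 1  | 1 | 1
0  | 0  | 1  | 0  | 1 | 1
0  | 0  | 1  | 1  | 1 | 1
0  | 1  | 0  | 0  | 1 | 1
0  | 1  | 0  | 1  | 1 | 1
0  | 1  | 1  | 0  | 1 | 1
0  | 1  | 1  | 1  | 0 | 0
1  | 0  | 0  | 0  | 1 | 1
1  | 0  | 0  | 1  | 1 | 1
1  | 0  | 1  | 0  | 1 | 1
1  | 0  | 1  | 1  | 1 | 1
1  | 1  | 0  | 0  | 1 | 1
1  | 1  | 0  | 1  | 1 | 1
1  | 1  | 1  | 0  | 1 | 1
1  | 1  | 1  | 1  | 1 | 1
The columns for φ and ψ agree on every row, so they are logically equivalent.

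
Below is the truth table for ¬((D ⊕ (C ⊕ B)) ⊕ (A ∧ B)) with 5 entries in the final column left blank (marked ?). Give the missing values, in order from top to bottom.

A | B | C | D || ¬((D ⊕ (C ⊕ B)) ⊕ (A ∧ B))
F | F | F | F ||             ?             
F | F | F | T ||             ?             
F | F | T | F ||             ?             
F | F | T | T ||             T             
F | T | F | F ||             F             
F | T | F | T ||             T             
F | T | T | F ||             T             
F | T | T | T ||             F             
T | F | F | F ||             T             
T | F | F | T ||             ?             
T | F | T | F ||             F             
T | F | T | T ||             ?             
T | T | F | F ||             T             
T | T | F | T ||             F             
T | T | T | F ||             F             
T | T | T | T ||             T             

T, F, F, F, T

Row A=F, B=F, C=F, D=F: (D ⊕ (C ⊕ B)) = F, (A ∧ B) = F, ((D ⊕ (C ⊕ B)) ⊕ (A ∧ B)) = F, so ¬((D ⊕ (C ⊕ B)) ⊕ (A ∧ B)) = T.
Row A=F, B=F, C=F, D=T: (D ⊕ (C ⊕ B)) = T, (A ∧ B) = F, ((D ⊕ (C ⊕ B)) ⊕ (A ∧ B)) = T, so ¬((D ⊕ (C ⊕ B)) ⊕ (A ∧ B)) = F.
Row A=F, B=F, C=T, D=F: (D ⊕ (C ⊕ B)) = T, (A ∧ B) = F, ((D ⊕ (C ⊕ B)) ⊕ (A ∧ B)) = T, so ¬((D ⊕ (C ⊕ B)) ⊕ (A ∧ B)) = F.
Row A=T, B=F, C=F, D=T: (D ⊕ (C ⊕ B)) = T, (A ∧ B) = F, ((D ⊕ (C ⊕ B)) ⊕ (A ∧ B)) = T, so ¬((D ⊕ (C ⊕ B)) ⊕ (A ∧ B)) = F.
Row A=T, B=F, C=T, D=T: (D ⊕ (C ⊕ B)) = F, (A ∧ B) = F, ((D ⊕ (C ⊕ B)) ⊕ (A ∧ B)) = F, so ¬((D ⊕ (C ⊕ B)) ⊕ (A ∧ B)) = T.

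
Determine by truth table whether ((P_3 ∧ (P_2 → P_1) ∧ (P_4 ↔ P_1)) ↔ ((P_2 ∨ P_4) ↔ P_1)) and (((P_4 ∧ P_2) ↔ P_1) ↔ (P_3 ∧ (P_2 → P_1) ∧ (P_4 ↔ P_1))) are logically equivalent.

P_1 | P_2 | P_3 | P_4 | φ | ψ
--- | --- | --- | --- | - | -
 T  |  T  |  T  |  T  | T | T
 T  |  T  |  T  |  F  | F | T
 T  |  T  |  F  |  T  | F | F
 T  |  T  |  F  |  F  | F | T
 T  |  F  |  T  |  T  | T | F
 T  |  F  |  T  |  F  | T | T
 T  |  F  |  F  |  T  | F | T
 T  |  F  |  F  |  F  | T | T
 F  |  T  |  T  |  T  | T | T
 F  |  T  |  T  |  F  | T | F
 F  |  T  |  F  |  T  | T | T
 F  |  T  |  F  |  F  | T | F
 F  |  F  |  T  |  T  | T | F
 F  |  F  |  T  |  F  | T | T
 F  |  F  |  F  |  T  | T | F
 F  |  F  |  F  |  F  | F | F
The columns differ at P_1=T, P_2=T, P_3=T, P_4=F (φ=F, ψ=T), so they are not equivalent.

not equivalent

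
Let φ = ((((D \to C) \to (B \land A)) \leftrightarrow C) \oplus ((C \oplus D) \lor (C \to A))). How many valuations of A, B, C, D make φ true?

  A   |   B   |   C   |   D   ||   φ  
False | False | False | False || False
False | False | False |  True ||  True
False | False |  True | False ||  True
False | False |  True |  True || False
False |  True | False | False || False
False |  True | False |  True ||  True
False |  True |  True | False ||  True
False |  True |  True |  True || False
 True | False | False | False || False
 True | False | False |  True ||  True
 True | False |  True | False ||  True
 True | False |  True |  True ||  True
 True |  True | False | False ||  True
 True |  True | False |  True ||  True
 True |  True |  True | False || False
 True |  True |  True |  True || False
The formula is true on 9 of the 16 rows.

9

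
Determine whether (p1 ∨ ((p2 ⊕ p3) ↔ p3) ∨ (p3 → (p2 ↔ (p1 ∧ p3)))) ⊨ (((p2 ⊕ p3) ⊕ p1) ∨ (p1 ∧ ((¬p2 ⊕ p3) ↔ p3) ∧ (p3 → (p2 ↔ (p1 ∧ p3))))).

p1 | p2 | p3 | φ | ψ
-- | -- | -- | - | -
1  | 1  | 1  | 1 | 1
1  | 1  | 0  | 1 | 1
1  | 0  | 1  | 1 | 0
1  | 0  | 0  | 1 | 1
0  | 1  | 1  | 0 | 0
0  | 1  | 0  | 1 | 1
0  | 0  | 1  | 1 | 1
0  | 0  | 0  | 1 | 0
At p1=1, p2=0, p3=1 we have φ true but ψ false, so φ does not entail ψ.

no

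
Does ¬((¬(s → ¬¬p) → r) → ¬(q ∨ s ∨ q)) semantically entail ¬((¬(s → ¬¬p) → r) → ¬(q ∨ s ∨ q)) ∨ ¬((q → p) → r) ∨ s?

p | q | r | s | φ | ψ
- | - | - | - | - | -
F | F | F | F | F | T
F | F | F | T | F | T
F | F | T | F | F | F
F | F | T | T | T | T
F | T | F | F | T | T
F | T | F | T | F | T
F | T | T | F | T | T
F | T | T | T | T | T
T | F | F | F | F | T
T | F | F | T | T | T
T | F | T | F | F | F
T | F | T | T | T | T
T | T | F | F | T | T
T | T | F | T | T | T
T | T | T | F | T | T
T | T | T | T | T | T
In every row where φ is true, ψ is also true, so φ ⊨ ψ.

yes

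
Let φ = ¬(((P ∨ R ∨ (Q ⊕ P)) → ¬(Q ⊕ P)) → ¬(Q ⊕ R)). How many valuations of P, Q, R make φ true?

P | Q | R | φ
- | - | - | -
F | F | F | F
F | F | T | T
F | T | F | F
F | T | T | F
T | F | F | F
T | F | T | F
T | T | F | T
T | T | T | F
The formula is true on 2 of the 8 rows.

2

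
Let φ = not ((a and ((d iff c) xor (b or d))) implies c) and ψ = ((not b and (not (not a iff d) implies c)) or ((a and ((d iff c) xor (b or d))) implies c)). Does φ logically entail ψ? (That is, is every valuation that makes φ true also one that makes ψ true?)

a | b | c | d || φ | ψ
1 | 1 | 1 | 1 || 0 | 1
1 | 1 | 1 | 0 || 0 | 1
1 | 1 | 0 | 1 || 1 | 0
1 | 1 | 0 | 0 || 0 | 1
1 | 0 | 1 | 1 || 0 | 1
1 | 0 | 1 | 0 || 0 | 1
1 | 0 | 0 | 1 || 1 | 0
1 | 0 | 0 | 0 || 1 | 1
0 | 1 | 1 | 1 || 0 | 1
0 | 1 | 1 | 0 || 0 | 1
0 | 1 | 0 | 1 || 0 | 1
0 | 1 | 0 | 0 || 0 | 1
0 | 0 | 1 | 1 || 0 | 1
0 | 0 | 1 | 0 || 0 | 1
0 | 0 | 0 | 1 || 0 | 1
0 | 0 | 0 | 0 || 0 | 1
At a=1, b=1, c=0, d=1 we have φ true but ψ false, so φ does not entail ψ.

no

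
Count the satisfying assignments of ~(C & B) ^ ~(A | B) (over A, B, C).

4

A  B  C     (~(C & B) ^ ~(A | B))
T  T  T               F          
T  T  F               T          
T  F  T               T          
T  F  F               T          
F  T  T               F          
F  T  F               T          
F  F  T               F          
F  F  F               F          
The formula is true on 4 of the 8 rows.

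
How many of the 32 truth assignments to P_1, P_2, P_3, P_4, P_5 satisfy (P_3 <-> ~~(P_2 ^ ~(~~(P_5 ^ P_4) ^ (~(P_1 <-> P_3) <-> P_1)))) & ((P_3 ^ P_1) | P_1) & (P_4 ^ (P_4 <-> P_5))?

P_1 | P_2 | P_3 | P_4 | P_5 || φ
 1  |  1  |  1  |  1  |  1  || 0
 1  |  1  |  1  |  1  |  0  || 1
 1  |  1  |  1  |  0  |  1  || 0
 1  |  1  |  1  |  0  |  0  || 0
 1  |  1  |  0  |  1  |  1  || 0
 1  |  1  |  0  |  1  |  0  || 1
 1  |  1  |  0  |  0  |  1  || 0
 1  |  1  |  0  |  0  |  0  || 0
 1  |  0  |  1  |  1  |  1  || 0
 1  |  0  |  1  |  1  |  0  || 0
 1  |  0  |  1  |  0  |  1  || 0
 1  |  0  |  1  |  0  |  0  || 1
 1  |  0  |  0  |  1  |  1  || 0
 1  |  0  |  0  |  1  |  0  || 0
 1  |  0  |  0  |  0  |  1  || 0
 1  |  0  |  0  |  0  |  0  || 1
 0  |  1  |  1  |  1  |  1  || 0
 0  |  1  |  1  |  1  |  0  || 1
 0  |  1  |  1  |  0  |  1  || 0
 0  |  1  |  1  |  0  |  0  || 0
 0  |  1  |  0  |  1  |  1  || 0
 0  |  1  |  0  |  1  |  0  || 0
 0  |  1  |  0  |  0  |  1  || 0
 0  |  1  |  0  |  0  |  0  || 0
 0  |  0  |  1  |  1  |  1  || 0
 0  |  0  |  1  |  1  |  0  || 0
 0  |  0  |  1  |  0  |  1  || 0
 0  |  0  |  1  |  0  |  0  || 1
 0  |  0  |  0  |  1  |  1  || 0
 0  |  0  |  0  |  1  |  0  || 0
 0  |  0  |  0  |  0  |  1  || 0
 0  |  0  |  0  |  0  |  0  || 0
The formula is true on 6 of the 32 rows.

6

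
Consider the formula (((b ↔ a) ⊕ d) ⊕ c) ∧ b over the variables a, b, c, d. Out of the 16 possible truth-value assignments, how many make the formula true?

a | b | c | d | (b ↔ a) | ((b ↔ a) ⊕ d) | (((b ↔ a) ⊕ d) ⊕ c) | ((((b ↔ a) ⊕ d) ⊕ c) ∧ b)
- | - | - | - | ------- | ------------- | ------------------- | -------------------------
T | T | T | T |    T    |       F       |          T          |             T            
T | T | T | F |    T    |       T       |          F          |             F            
T | T | F | T |    T    |       F       |          F          |             F            
T | T | F | F |    T    |       T       |          T          |             T            
T | F | T | T |    F    |       T       |          F          |             F            
T | F | T | F |    F    |       F       |          T          |             F            
T | F | F | T |    F    |       T       |          T          |             F            
T | F | F | F |    F    |       F       |          F          |             F            
F | T | T | T |    F    |       T       |          F          |             F            
F | T | T | F |    F    |       F       |          T          |             T            
F | T | F | T |    F    |       T       |          T          |             T            
F | T | F | F |    F    |       F       |          F          |             F            
F | F | T | T |    T    |       F       |          T          |             F            
F | F | T | F |    T    |       T       |          F          |             F            
F | F | F | T |    T    |       F       |          F          |             F            
F | F | F | F |    T    |       T       |          T          |             F            
The formula is true on 4 of the 16 rows.

4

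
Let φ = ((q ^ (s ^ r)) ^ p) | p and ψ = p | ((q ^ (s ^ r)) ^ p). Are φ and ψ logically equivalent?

  p   |   q   |   r   |   s   |   φ   |   ψ  
----- | ----- | ----- | ----- | ----- | -----
 True |  True |  True |  True |  True |  True
 True |  True |  True | False |  True |  True
 True |  True | False |  True |  True |  True
 True |  True | False | False |  True |  True
 True | False |  True |  True |  True |  True
 True | False |  True | False |  True |  True
 True | False | False |  True |  True |  True
 True | False | False | False |  True |  True
False |  True |  True |  True |  True |  True
False |  True |  True | False | False | False
False |  True | False |  True | False | False
False |  True | False | False |  True |  True
False | False |  True |  True | False | False
False | False |  True | False |  True |  True
False | False | False |  True |  True |  True
False | False | False | False | False | False
The columns for φ and ψ agree on every row, so they are logically equivalent.

equivalent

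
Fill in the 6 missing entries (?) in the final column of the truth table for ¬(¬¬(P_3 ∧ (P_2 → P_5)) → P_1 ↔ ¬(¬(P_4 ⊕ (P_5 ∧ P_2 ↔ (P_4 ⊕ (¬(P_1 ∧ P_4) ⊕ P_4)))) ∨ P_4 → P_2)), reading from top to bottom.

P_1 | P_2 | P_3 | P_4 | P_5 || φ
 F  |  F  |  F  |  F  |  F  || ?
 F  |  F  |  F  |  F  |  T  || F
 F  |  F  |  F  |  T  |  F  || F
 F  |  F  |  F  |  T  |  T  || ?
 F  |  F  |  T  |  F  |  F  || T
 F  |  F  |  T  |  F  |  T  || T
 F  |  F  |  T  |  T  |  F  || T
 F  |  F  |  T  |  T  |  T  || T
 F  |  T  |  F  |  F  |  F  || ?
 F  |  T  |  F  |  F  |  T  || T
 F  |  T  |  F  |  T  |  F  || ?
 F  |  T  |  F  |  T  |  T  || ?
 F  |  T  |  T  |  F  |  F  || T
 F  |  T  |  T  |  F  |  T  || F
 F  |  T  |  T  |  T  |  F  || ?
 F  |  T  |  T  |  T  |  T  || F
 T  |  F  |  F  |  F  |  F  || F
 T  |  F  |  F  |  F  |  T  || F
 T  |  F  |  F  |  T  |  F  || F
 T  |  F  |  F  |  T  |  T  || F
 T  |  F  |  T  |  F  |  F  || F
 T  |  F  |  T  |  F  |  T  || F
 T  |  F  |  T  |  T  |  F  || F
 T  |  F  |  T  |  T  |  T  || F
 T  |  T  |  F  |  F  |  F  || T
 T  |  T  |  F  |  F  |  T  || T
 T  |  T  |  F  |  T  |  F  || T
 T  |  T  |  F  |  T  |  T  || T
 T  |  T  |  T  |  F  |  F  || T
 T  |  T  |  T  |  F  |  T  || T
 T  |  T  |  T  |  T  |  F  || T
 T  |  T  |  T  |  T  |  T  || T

Row 1: (¬¬(P_3 ∧ (P_2 → P_5)) → P_1) = T, ¬(¬(P_4 ⊕ (P_5 ∧ P_2 ↔ (P_4 ⊕ (¬(P_1 ∧ P_4) ⊕ P_4)))) ∨ P_4 → P_2) = T, (¬¬(P_3 ∧ (P_2 → P_5)) → P_1 ↔ ¬(¬(P_4 ⊕ (P_5 ∧ P_2 ↔ (P_4 ⊕ (¬(P_1 ∧ P_4) ⊕ P_4)))) ∨ P_4 → P_2)) = T, so the formula = F.
Row 4: (¬¬(P_3 ∧ (P_2 → P_5)) → P_1) = T, ¬(¬(P_4 ⊕ (P_5 ∧ P_2 ↔ (P_4 ⊕ (¬(P_1 ∧ P_4) ⊕ P_4)))) ∨ P_4 → P_2) = T, (¬¬(P_3 ∧ (P_2 → P_5)) → P_1 ↔ ¬(¬(P_4 ⊕ (P_5 ∧ P_2 ↔ (P_4 ⊕ (¬(P_1 ∧ P_4) ⊕ P_4)))) ∨ P_4 → P_2)) = T, so the formula = F.
Row 9: (¬¬(P_3 ∧ (P_2 → P_5)) → P_1) = T, ¬(¬(P_4 ⊕ (P_5 ∧ P_2 ↔ (P_4 ⊕ (¬(P_1 ∧ P_4) ⊕ P_4)))) ∨ P_4 → P_2) = F, (¬¬(P_3 ∧ (P_2 → P_5)) → P_1 ↔ ¬(¬(P_4 ⊕ (P_5 ∧ P_2 ↔ (P_4 ⊕ (¬(P_1 ∧ P_4) ⊕ P_4)))) ∨ P_4 → P_2)) = F, so the formula = T.
Row 11: (¬¬(P_3 ∧ (P_2 → P_5)) → P_1) = T, ¬(¬(P_4 ⊕ (P_5 ∧ P_2 ↔ (P_4 ⊕ (¬(P_1 ∧ P_4) ⊕ P_4)))) ∨ P_4 → P_2) = F, (¬¬(P_3 ∧ (P_2 → P_5)) → P_1 ↔ ¬(¬(P_4 ⊕ (P_5 ∧ P_2 ↔ (P_4 ⊕ (¬(P_1 ∧ P_4) ⊕ P_4)))) ∨ P_4 → P_2)) = F, so the formula = T.
Row 12: (¬¬(P_3 ∧ (P_2 → P_5)) → P_1) = T, ¬(¬(P_4 ⊕ (P_5 ∧ P_2 ↔ (P_4 ⊕ (¬(P_1 ∧ P_4) ⊕ P_4)))) ∨ P_4 → P_2) = F, (¬¬(P_3 ∧ (P_2 → P_5)) → P_1 ↔ ¬(¬(P_4 ⊕ (P_5 ∧ P_2 ↔ (P_4 ⊕ (¬(P_1 ∧ P_4) ⊕ P_4)))) ∨ P_4 → P_2)) = F, so the formula = T.
Row 15: (¬¬(P_3 ∧ (P_2 → P_5)) → P_1) = T, ¬(¬(P_4 ⊕ (P_5 ∧ P_2 ↔ (P_4 ⊕ (¬(P_1 ∧ P_4) ⊕ P_4)))) ∨ P_4 → P_2) = F, (¬¬(P_3 ∧ (P_2 → P_5)) → P_1 ↔ ¬(¬(P_4 ⊕ (P_5 ∧ P_2 ↔ (P_4 ⊕ (¬(P_1 ∧ P_4) ⊕ P_4)))) ∨ P_4 → P_2)) = F, so the formula = T.

F, F, T, T, T, T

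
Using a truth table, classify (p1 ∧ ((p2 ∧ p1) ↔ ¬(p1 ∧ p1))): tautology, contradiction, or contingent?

p1  p2  |  (p2 ∧ p1)  (p1 ∧ p1)  ¬(p1 ∧ p1)  ((p2 ∧ p1) ↔ ¬(p1 ∧ p1))  φ
T   T   |      T          T          F                  F              F
T   F   |      F          T          F                  T              T
F   T   |      F          F          T                  F              F
F   F   |      F          F          T                  F              F
1 of 4 rows are T, so the formula is contingent.

contingent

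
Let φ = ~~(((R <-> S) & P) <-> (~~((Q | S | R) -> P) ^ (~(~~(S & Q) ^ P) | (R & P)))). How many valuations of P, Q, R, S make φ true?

P  Q  R  S     (R <-> S)  ((R <-> S) & P)  (Q | S | R)  ((Q | S | R) -> P)  ~((Q | S | R) -> P)  ~~((Q | S | R) -> P)  (S & Q)  ~(S & Q)  ~~(S & Q)  (~~(S & Q) ^ P)  ~(~~(S & Q) ^ P)  (R & P)  (~(~~(S & Q) ^ P) | (R & P))  φ
T  T  T  T         T             T              T               T                    F                    T               T        F          T             F                T             T                  T                F
T  T  T  F         F             F              T               T                    F                    T               F        T          F             T                F             T                  T                T
T  T  F  T         F             F              T               T                    F                    T               T        F          T             F                T             F                  T                T
T  T  F  F         T             T              T               T                    F                    T               F        T          F             T                F             F                  F                T
T  F  T  T         T             T              T               T                    F                    T               F        T          F             T                F             T                  T                F
T  F  T  F         F             F              T               T                    F                    T               F        T          F             T                F             T                  T                T
T  F  F  T         F             F              T               T                    F                    T               F        T          F             T                F             F                  F                F
T  F  F  F         T             T              F               T                    F                    T               F        T          F             T                F             F                  F                T
F  T  T  T         T             F              T               F                    T                    F               T        F          T             T                F             F                  F                T
F  T  T  F         F             F              T               F                    T                    F               F        T          F             F                T             F                  T                F
F  T  F  T         F             F              T               F                    T                    F               T        F          T             T                F             F                  F                T
F  T  F  F         T             F              T               F                    T                    F               F        T          F             F                T             F                  T                F
F  F  T  T         T             F              T               F                    T                    F               F        T          F             F                T             F                  T                F
F  F  T  F         F             F              T               F                    T                    F               F        T          F             F                T             F                  T                F
F  F  F  T         F             F              T               F                    T                    F               F        T          F             F                T             F                  T                F
F  F  F  F         T             F              F               T                    F                    T               F        T          F             F                T             F                  T                T
The formula is true on 8 of the 16 rows.

8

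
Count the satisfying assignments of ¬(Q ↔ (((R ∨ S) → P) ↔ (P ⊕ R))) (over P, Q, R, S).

P | Q | R | S || (R ∨ S) | ((R ∨ S) → P) | (P ⊕ R) | (((R ∨ S) → P) ↔ (P ⊕ R)) | φ
F | F | F | F ||    F    |       T       |    F    |             F             | F
F | F | F | T ||    T    |       F       |    F    |             T             | T
F | F | T | F ||    T    |       F       |    T    |             F             | F
F | F | T | T ||    T    |       F       |    T    |             F             | F
F | T | F | F ||    F    |       T       |    F    |             F             | T
F | T | F | T ||    T    |       F       |    F    |             T             | F
F | T | T | F ||    T    |       F       |    T    |             F             | T
F | T | T | T ||    T    |       F       |    T    |             F             | T
T | F | F | F ||    F    |       T       |    T    |             T             | T
T | F | F | T ||    T    |       T       |    T    |             T             | T
T | F | T | F ||    T    |       T       |    F    |             F             | F
T | F | T | T ||    T    |       T       |    F    |             F             | F
T | T | F | F ||    F    |       T       |    T    |             T             | F
T | T | F | T ||    T    |       T       |    T    |             T             | F
T | T | T | F ||    T    |       T       |    F    |             F             | T
T | T | T | T ||    T    |       T       |    F    |             F             | T
The formula is true on 8 of the 16 rows.

8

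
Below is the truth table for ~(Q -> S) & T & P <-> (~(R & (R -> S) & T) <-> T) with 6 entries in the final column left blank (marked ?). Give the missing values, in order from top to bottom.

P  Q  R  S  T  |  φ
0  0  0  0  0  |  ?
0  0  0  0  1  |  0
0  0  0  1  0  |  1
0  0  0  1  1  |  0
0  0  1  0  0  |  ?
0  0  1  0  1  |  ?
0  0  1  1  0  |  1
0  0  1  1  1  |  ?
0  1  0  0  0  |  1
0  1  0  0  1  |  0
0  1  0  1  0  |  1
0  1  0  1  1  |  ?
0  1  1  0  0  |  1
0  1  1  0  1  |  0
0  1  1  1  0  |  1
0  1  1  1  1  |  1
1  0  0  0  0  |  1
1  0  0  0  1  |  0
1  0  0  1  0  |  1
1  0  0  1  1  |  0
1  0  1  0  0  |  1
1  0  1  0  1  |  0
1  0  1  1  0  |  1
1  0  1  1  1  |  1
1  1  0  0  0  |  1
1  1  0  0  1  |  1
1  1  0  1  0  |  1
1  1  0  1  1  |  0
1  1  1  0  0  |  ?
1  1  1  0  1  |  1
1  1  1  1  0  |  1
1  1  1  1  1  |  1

1, 1, 0, 1, 0, 1

Row P=0, Q=0, R=0, S=0, T=0: (~(Q -> S) & T & P) = 0, (~(R & (R -> S) & T) <-> T) = 0, so the formula = 1.
Row P=0, Q=0, R=1, S=0, T=0: (~(Q -> S) & T & P) = 0, (~(R & (R -> S) & T) <-> T) = 0, so the formula = 1.
Row P=0, Q=0, R=1, S=0, T=1: (~(Q -> S) & T & P) = 0, (~(R & (R -> S) & T) <-> T) = 1, so the formula = 0.
Row P=0, Q=0, R=1, S=1, T=1: (~(Q -> S) & T & P) = 0, (~(R & (R -> S) & T) <-> T) = 0, so the formula = 1.
Row P=0, Q=1, R=0, S=1, T=1: (~(Q -> S) & T & P) = 0, (~(R & (R -> S) & T) <-> T) = 1, so the formula = 0.
Row P=1, Q=1, R=1, S=0, T=0: (~(Q -> S) & T & P) = 0, (~(R & (R -> S) & T) <-> T) = 0, so the formula = 1.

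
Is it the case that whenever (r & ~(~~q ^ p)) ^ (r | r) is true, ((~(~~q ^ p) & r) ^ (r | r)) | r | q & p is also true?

yes

p  q  r  |  φ  ψ
T  T  T  |  F  T
T  T  F  |  F  T
T  F  T  |  T  T
T  F  F  |  F  F
F  T  T  |  T  T
F  T  F  |  F  F
F  F  T  |  F  T
F  F  F  |  F  F
In every row where φ is true, ψ is also true, so φ ⊨ ψ.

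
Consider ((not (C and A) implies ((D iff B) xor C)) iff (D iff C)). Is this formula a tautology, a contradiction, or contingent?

contingent

A | B | C | D || φ
1 | 1 | 1 | 1 || 1
1 | 1 | 1 | 0 || 0
1 | 1 | 0 | 1 || 0
1 | 1 | 0 | 0 || 0
1 | 0 | 1 | 1 || 1
1 | 0 | 1 | 0 || 0
1 | 0 | 0 | 1 || 1
1 | 0 | 0 | 0 || 1
0 | 1 | 1 | 1 || 0
0 | 1 | 1 | 0 || 0
0 | 1 | 0 | 1 || 0
0 | 1 | 0 | 0 || 0
0 | 0 | 1 | 1 || 1
0 | 0 | 1 | 0 || 1
0 | 0 | 0 | 1 || 1
0 | 0 | 0 | 0 || 1
8 of 16 rows are 1, so the formula is contingent.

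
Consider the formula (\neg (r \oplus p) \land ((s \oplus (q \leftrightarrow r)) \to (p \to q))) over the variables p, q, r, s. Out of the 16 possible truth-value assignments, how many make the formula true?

p | q | r | s || (r \oplus p) | \neg (r \oplus p) | (q \leftrightarrow r) | (p \to q) | φ
T | T | T | T ||      F       |         T         |           T           |     T     | T
T | T | T | F ||      F       |         T         |           T           |     T     | T
T | T | F | T ||      T       |         F         |           F           |     T     | F
T | T | F | F ||      T       |         F         |           F           |     T     | F
T | F | T | T ||      F       |         T         |           F           |     F     | F
T | F | T | F ||      F       |         T         |           F           |     F     | T
T | F | F | T ||      T       |         F         |           T           |     F     | F
T | F | F | F ||      T       |         F         |           T           |     F     | F
F | T | T | T ||      T       |         F         |           T           |     T     | F
F | T | T | F ||      T       |         F         |           T           |     T     | F
F | T | F | T ||      F       |         T         |           F           |     T     | T
F | T | F | F ||      F       |         T         |           F           |     T     | T
F | F | T | T ||      T       |         F         |           F           |     T     | F
F | F | T | F ||      T       |         F         |           F           |     T     | F
F | F | F | T ||      F       |         T         |           T           |     T     | T
F | F | F | F ||      F       |         T         |           T           |     T     | T
The formula is true on 7 of the 16 rows.

7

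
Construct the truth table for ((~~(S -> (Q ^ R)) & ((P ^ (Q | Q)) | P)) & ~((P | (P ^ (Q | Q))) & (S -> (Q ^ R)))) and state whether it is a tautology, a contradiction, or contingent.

contradiction

P  Q  R  S  |  φ
T  T  T  T  |  F
T  T  T  F  |  F
T  T  F  T  |  F
T  T  F  F  |  F
T  F  T  T  |  F
T  F  T  F  |  F
T  F  F  T  |  F
T  F  F  F  |  F
F  T  T  T  |  F
F  T  T  F  |  F
F  T  F  T  |  F
F  T  F  F  |  F
F  F  T  T  |  F
F  F  T  F  |  F
F  F  F  T  |  F
F  F  F  F  |  F
Every row is F, so the formula is a contradiction.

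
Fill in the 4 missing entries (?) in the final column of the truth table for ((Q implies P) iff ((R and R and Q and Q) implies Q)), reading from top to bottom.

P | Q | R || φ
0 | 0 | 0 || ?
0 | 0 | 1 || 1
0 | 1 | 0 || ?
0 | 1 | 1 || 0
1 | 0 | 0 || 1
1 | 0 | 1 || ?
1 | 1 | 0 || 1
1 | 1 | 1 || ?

1, 0, 1, 1

Row P=0, Q=0, R=0: (Q implies P) = 1, ((R and R and Q and Q) implies Q) = 1, so the formula = 1.
Row P=0, Q=1, R=0: (Q implies P) = 0, ((R and R and Q and Q) implies Q) = 1, so the formula = 0.
Row P=1, Q=0, R=1: (Q implies P) = 1, ((R and R and Q and Q) implies Q) = 1, so the formula = 1.
Row P=1, Q=1, R=1: (Q implies P) = 1, ((R and R and Q and Q) implies Q) = 1, so the formula = 1.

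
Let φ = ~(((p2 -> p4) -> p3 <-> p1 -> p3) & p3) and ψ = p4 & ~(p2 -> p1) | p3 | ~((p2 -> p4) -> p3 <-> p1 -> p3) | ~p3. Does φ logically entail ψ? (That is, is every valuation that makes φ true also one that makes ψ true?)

p1  p2  p3  p4  |  φ  ψ
0   0   0   0   |  1  1
0   0   0   1   |  1  1
0   0   1   0   |  0  1
0   0   1   1   |  0  1
0   1   0   0   |  1  1
0   1   0   1   |  1  1
0   1   1   0   |  0  1
0   1   1   1   |  0  1
1   0   0   0   |  1  1
1   0   0   1   |  1  1
1   0   1   0   |  0  1
1   0   1   1   |  0  1
1   1   0   0   |  1  1
1   1   0   1   |  1  1
1   1   1   0   |  0  1
1   1   1   1   |  0  1
In every row where φ is true, ψ is also true, so φ ⊨ ψ.

yes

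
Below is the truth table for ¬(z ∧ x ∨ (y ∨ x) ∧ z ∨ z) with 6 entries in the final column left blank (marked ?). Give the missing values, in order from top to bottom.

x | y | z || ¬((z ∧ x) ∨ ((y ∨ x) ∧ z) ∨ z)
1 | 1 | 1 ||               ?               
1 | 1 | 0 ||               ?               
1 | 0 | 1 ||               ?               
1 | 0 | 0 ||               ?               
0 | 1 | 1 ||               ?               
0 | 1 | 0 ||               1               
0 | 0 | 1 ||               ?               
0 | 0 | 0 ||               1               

0, 1, 0, 1, 0, 0

Row x=1, y=1, z=1: (z ∧ x) = 1, ((y ∨ x) ∧ z) = 1, (z ∧ x ∨ (y ∨ x) ∧ z ∨ z) = 1, so ¬((z ∧ x) ∨ ((y ∨ x) ∧ z) ∨ z) = 0.
Row x=1, y=1, z=0: (z ∧ x) = 0, ((y ∨ x) ∧ z) = 0, (z ∧ x ∨ (y ∨ x) ∧ z ∨ z) = 0, so ¬((z ∧ x) ∨ ((y ∨ x) ∧ z) ∨ z) = 1.
Row x=1, y=0, z=1: (z ∧ x) = 1, ((y ∨ x) ∧ z) = 1, (z ∧ x ∨ (y ∨ x) ∧ z ∨ z) = 1, so ¬((z ∧ x) ∨ ((y ∨ x) ∧ z) ∨ z) = 0.
Row x=1, y=0, z=0: (z ∧ x) = 0, ((y ∨ x) ∧ z) = 0, (z ∧ x ∨ (y ∨ x) ∧ z ∨ z) = 0, so ¬((z ∧ x) ∨ ((y ∨ x) ∧ z) ∨ z) = 1.
Row x=0, y=1, z=1: (z ∧ x) = 0, ((y ∨ x) ∧ z) = 1, (z ∧ x ∨ (y ∨ x) ∧ z ∨ z) = 1, so ¬((z ∧ x) ∨ ((y ∨ x) ∧ z) ∨ z) = 0.
Row x=0, y=0, z=1: (z ∧ x) = 0, ((y ∨ x) ∧ z) = 0, (z ∧ x ∨ (y ∨ x) ∧ z ∨ z) = 1, so ¬((z ∧ x) ∨ ((y ∨ x) ∧ z) ∨ z) = 0.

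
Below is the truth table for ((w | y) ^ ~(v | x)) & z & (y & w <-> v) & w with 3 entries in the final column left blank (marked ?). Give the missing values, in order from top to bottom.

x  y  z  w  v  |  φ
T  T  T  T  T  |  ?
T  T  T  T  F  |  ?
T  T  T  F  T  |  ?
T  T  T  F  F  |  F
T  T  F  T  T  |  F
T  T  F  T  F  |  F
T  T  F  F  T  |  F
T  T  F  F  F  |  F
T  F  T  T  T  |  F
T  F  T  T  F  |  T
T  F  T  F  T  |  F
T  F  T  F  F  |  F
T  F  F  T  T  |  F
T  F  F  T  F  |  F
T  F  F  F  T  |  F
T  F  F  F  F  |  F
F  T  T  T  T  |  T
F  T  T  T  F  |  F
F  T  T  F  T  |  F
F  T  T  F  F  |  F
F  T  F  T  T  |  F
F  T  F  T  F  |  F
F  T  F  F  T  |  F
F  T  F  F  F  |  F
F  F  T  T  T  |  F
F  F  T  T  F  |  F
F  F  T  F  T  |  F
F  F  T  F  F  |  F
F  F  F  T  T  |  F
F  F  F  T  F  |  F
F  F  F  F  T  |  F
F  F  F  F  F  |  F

T, F, F

Row x=T, y=T, z=T, w=T, v=T: (((w | y) ^ ~(v | x)) & z & (y & w <-> v)) = T, so the formula = T.
Row x=T, y=T, z=T, w=T, v=F: (((w | y) ^ ~(v | x)) & z & (y & w <-> v)) = F, so the formula = F.
Row x=T, y=T, z=T, w=F, v=T: (((w | y) ^ ~(v | x)) & z & (y & w <-> v)) = F, so the formula = F.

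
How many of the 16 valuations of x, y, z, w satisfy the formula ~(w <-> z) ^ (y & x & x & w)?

x | y | z | w || (~(w <-> z) ^ (y & x & x & w))
F | F | F | F ||               F               
F | F | F | T ||               T               
F | F | T | F ||               T               
F | F | T | T ||               F               
F | T | F | F ||               F               
F | T | F | T ||               T               
F | T | T | F ||               T               
F | T | T | T ||               F               
T | F | F | F ||               F               
T | F | F | T ||               T               
T | F | T | F ||               T               
T | F | T | T ||               F               
T | T | F | F ||               F               
T | T | F | T ||               F               
T | T | T | F ||               T               
T | T | T | T ||               T               
The formula is true on 8 of the 16 rows.

8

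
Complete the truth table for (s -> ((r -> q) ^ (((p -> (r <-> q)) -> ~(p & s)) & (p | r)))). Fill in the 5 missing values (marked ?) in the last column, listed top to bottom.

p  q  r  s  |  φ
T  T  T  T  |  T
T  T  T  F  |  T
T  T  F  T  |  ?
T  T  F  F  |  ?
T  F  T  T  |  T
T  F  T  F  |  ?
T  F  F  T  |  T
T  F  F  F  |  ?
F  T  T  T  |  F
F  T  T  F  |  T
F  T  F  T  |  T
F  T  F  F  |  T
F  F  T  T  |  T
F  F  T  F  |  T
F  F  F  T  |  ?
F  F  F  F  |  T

Row p=T, q=T, r=F, s=T: ((r -> q) ^ (((p -> (r <-> q)) -> ~(p & s)) & (p | r))) = F, so the formula = F.
Row p=T, q=T, r=F, s=F: ((r -> q) ^ (((p -> (r <-> q)) -> ~(p & s)) & (p | r))) = F, so the formula = T.
Row p=T, q=F, r=T, s=F: ((r -> q) ^ (((p -> (r <-> q)) -> ~(p & s)) & (p | r))) = T, so the formula = T.
Row p=T, q=F, r=F, s=F: ((r -> q) ^ (((p -> (r <-> q)) -> ~(p & s)) & (p | r))) = F, so the formula = T.
Row p=F, q=F, r=F, s=T: ((r -> q) ^ (((p -> (r <-> q)) -> ~(p & s)) & (p | r))) = T, so the formula = T.

F, T, T, T, T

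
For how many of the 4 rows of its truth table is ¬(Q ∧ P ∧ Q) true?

3

P | Q || (P ∧ Q) | (Q ∧ (P ∧ Q)) | ¬(Q ∧ (P ∧ Q))
F | F ||    F    |       F       |       T       
F | T ||    F    |       F       |       T       
T | F ||    F    |       F       |       T       
T | T ||    T    |       T       |       F       
The formula is true on 3 of the 4 rows.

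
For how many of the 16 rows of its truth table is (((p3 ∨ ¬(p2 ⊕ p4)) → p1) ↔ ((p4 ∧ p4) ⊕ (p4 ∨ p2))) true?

p1  p2  p3  p4  |  (p2 ⊕ p4)  ¬(p2 ⊕ p4)  (p3 ∨ ¬(p2 ⊕ p4))  ((p3 ∨ ¬(p2 ⊕ p4)) → p1)  (p4 ∧ p4)  (p4 ∨ p2)  ((p4 ∧ p4) ⊕ (p4 ∨ p2))  φ
0   0   0   0   |      0          1               1                     0                  0          0                 0             1
0   0   0   1   |      1          0               0                     1                  1          1                 0             0
0   0   1   0   |      0          1               1                     0                  0          0                 0             1
0   0   1   1   |      1          0               1                     0                  1          1                 0             1
0   1   0   0   |      1          0               0                     1                  0          1                 1             1
0   1   0   1   |      0          1               1                     0                  1          1                 0             1
0   1   1   0   |      1          0               1                     0                  0          1                 1             0
0   1   1   1   |      0          1               1                     0                  1          1                 0             1
1   0   0   0   |      0          1               1                     1                  0          0                 0             0
1   0   0   1   |      1          0               0                     1                  1          1                 0             0
1   0   1   0   |      0          1               1                     1                  0          0                 0             0
1   0   1   1   |      1          0               1                     1                  1          1                 0             0
1   1   0   0   |      1          0               0                     1                  0          1                 1             1
1   1   0   1   |      0          1               1                     1                  1          1                 0             0
1   1   1   0   |      1          0               1                     1                  0          1                 1             1
1   1   1   1   |      0          1               1                     1                  1          1                 0             0
The formula is true on 8 of the 16 rows.

8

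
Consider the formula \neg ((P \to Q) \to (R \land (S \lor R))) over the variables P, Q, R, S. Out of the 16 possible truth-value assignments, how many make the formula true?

6

P  Q  R  S  |  φ
0  0  0  0  |  1
0  0  0  1  |  1
0  0  1  0  |  0
0  0  1  1  |  0
0  1  0  0  |  1
0  1  0  1  |  1
0  1  1  0  |  0
0  1  1  1  |  0
1  0  0  0  |  0
1  0  0  1  |  0
1  0  1  0  |  0
1  0  1  1  |  0
1  1  0  0  |  1
1  1  0  1  |  1
1  1  1  0  |  0
1  1  1  1  |  0
The formula is true on 6 of the 16 rows.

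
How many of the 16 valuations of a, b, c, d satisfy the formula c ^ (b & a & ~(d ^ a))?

  a   |   b   |   c   |   d   | (d ^ a) | ~(d ^ a) | (a & ~(d ^ a)) | (b & (a & ~(d ^ a))) | (c ^ (b & (a & ~(d ^ a))))
----- | ----- | ----- | ----- | ------- | -------- | -------------- | -------------------- | --------------------------
 True |  True |  True |  True |  False  |   True   |      True      |         True         |           False           
 True |  True |  True | False |   True  |  False   |     False      |        False         |            True           
 True |  True | False |  True |  False  |   True   |      True      |         True         |            True           
 True |  True | False | False |   True  |  False   |     False      |        False         |           False           
 True | False |  True |  True |  False  |   True   |      True      |        False         |            True           
 True | False |  True | False |   True  |  False   |     False      |        False         |            True           
 True | False | False |  True |  False  |   True   |      True      |        False         |           False           
 True | False | False | False |   True  |  False   |     False      |        False         |           False           
False |  True |  True |  True |   True  |  False   |     False      |        False         |            True           
False |  True |  True | False |  False  |   True   |     False      |        False         |            True           
False |  True | False |  True |   True  |  False   |     False      |        False         |           False           
False |  True | False | False |  False  |   True   |     False      |        False         |           False           
False | False |  True |  True |   True  |  False   |     False      |        False         |            True           
False | False |  True | False |  False  |   True   |     False      |        False         |            True           
False | False | False |  True |   True  |  False   |     False      |        False         |           False           
False | False | False | False |  False  |   True   |     False      |        False         |           False           
The formula is true on 8 of the 16 rows.

8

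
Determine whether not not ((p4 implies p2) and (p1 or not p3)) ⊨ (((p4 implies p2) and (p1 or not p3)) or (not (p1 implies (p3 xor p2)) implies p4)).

yes

p1 | p2 | p3 | p4 || φ | ψ
T  | T  | T  | T  || T | T
T  | T  | T  | F  || T | T
T  | T  | F  | T  || T | T
T  | T  | F  | F  || T | T
T  | F  | T  | T  || F | T
T  | F  | T  | F  || T | T
T  | F  | F  | T  || F | T
T  | F  | F  | F  || T | T
F  | T  | T  | T  || F | T
F  | T  | T  | F  || F | T
F  | T  | F  | T  || T | T
F  | T  | F  | F  || T | T
F  | F  | T  | T  || F | T
F  | F  | T  | F  || F | T
F  | F  | F  | T  || F | T
F  | F  | F  | F  || T | T
In every row where φ is true, ψ is also true, so φ ⊨ ψ.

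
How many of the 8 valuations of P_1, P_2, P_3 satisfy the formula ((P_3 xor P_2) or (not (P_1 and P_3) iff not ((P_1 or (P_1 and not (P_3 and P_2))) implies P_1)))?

5

P_1  P_2  P_3  |  (P_3 xor P_2)  (P_1 and P_3)  not (P_1 and P_3)  (P_3 and P_2)  not (P_3 and P_2)  (P_1 and not (P_3 and P_2))  φ
 F    F    F   |        F              F                T                F                T                       F               F
 F    F    T   |        T              F                T                F                T                       F               T
 F    T    F   |        T              F                T                F                T                       F               T
 F    T    T   |        F              F                T                T                F                       F               F
 T    F    F   |        F              F                T                F                T                       T               F
 T    F    T   |        T              T                F                F                T                       T               T
 T    T    F   |        T              F                T                F                T                       T               T
 T    T    T   |        F              T                F                T                F                       F               T
The formula is true on 5 of the 8 rows.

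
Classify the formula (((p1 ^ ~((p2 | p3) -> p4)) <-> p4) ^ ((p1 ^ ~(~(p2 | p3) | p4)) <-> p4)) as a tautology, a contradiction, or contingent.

contradiction

p1 | p2 | p3 | p4 | φ
-- | -- | -- | -- | -
F  | F  | F  | F  | F
F  | F  | F  | T  | F
F  | F  | T  | F  | F
F  | F  | T  | T  | F
F  | T  | F  | F  | F
F  | T  | F  | T  | F
F  | T  | T  | F  | F
F  | T  | T  | T  | F
T  | F  | F  | F  | F
T  | F  | F  | T  | F
T  | F  | T  | F  | F
T  | F  | T  | T  | F
T  | T  | F  | F  | F
T  | T  | F  | T  | F
T  | T  | T  | F  | F
T  | T  | T  | T  | F
Every row is F, so the formula is a contradiction.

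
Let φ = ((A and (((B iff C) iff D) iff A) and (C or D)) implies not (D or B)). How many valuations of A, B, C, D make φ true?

14

A  B  C  D  |  (B iff C)  ((B iff C) iff D)  (((B iff C) iff D) iff A)  (C or D)  (D or B)  not (D or B)  φ
0  0  0  0  |      1              0                      1                 0         0           1        1
0  0  0  1  |      1              1                      0                 1         1           0        1
0  0  1  0  |      0              1                      0                 1         0           1        1
0  0  1  1  |      0              0                      1                 1         1           0        1
0  1  0  0  |      0              1                      0                 0         1           0        1
0  1  0  1  |      0              0                      1                 1         1           0        1
0  1  1  0  |      1              0                      1                 1         1           0        1
0  1  1  1  |      1              1                      0                 1         1           0        1
1  0  0  0  |      1              0                      0                 0         0           1        1
1  0  0  1  |      1              1                      1                 1         1           0        0
1  0  1  0  |      0              1                      1                 1         0           1        1
1  0  1  1  |      0              0                      0                 1         1           0        1
1  1  0  0  |      0              1                      1                 0         1           0        1
1  1  0  1  |      0              0                      0                 1         1           0        1
1  1  1  0  |      1              0                      0                 1         1           0        1
1  1  1  1  |      1              1                      1                 1         1           0        0
The formula is true on 14 of the 16 rows.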